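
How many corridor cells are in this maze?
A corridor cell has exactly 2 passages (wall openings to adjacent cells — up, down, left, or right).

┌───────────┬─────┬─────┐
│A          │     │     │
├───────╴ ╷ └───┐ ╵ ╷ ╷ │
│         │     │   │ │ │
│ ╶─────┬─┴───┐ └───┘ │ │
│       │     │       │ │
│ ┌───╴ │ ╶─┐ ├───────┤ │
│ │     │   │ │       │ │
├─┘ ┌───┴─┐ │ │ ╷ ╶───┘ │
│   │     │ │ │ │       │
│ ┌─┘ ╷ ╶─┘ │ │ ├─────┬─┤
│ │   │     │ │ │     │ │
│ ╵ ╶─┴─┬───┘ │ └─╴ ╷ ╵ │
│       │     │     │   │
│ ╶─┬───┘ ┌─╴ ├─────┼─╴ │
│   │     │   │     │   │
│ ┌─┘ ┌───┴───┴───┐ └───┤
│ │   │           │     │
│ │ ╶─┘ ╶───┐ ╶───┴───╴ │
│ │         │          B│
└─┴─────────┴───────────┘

Counting cells with exactly 2 passages:
Total corridor cells: 92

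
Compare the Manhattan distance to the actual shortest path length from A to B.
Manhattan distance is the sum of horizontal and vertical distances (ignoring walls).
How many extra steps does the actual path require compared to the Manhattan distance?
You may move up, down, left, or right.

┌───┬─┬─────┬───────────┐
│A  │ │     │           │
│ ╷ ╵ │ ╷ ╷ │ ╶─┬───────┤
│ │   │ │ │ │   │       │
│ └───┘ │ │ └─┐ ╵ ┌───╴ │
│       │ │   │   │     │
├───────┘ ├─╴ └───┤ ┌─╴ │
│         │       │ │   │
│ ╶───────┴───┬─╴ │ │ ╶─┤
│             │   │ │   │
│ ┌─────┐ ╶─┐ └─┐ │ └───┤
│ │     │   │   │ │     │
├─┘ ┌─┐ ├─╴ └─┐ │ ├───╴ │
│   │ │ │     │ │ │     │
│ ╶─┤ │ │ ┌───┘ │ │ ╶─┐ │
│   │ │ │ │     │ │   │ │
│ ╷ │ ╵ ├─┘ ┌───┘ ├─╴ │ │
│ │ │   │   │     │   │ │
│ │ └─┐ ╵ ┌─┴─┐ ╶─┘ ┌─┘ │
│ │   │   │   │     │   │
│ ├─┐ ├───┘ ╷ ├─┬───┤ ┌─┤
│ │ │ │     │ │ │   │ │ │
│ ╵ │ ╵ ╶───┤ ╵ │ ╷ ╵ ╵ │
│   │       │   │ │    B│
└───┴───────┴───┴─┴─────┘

Manhattan distance: |11 - 0| + |11 - 0| = 22
Actual path length: 38
Extra steps: 38 - 22 = 16

Solution:

┌───┬─┬─────┬───────────┐
│A  │ │↱ → ↓│           │
│ ╷ ╵ │ ╷ ╷ │ ╶─┬───────┤
│↓│   │↑│ │↓│   │       │
│ └───┘ │ │ └─┐ ╵ ┌───╴ │
│↳ → → ↑│ │↳ ↓│   │     │
├───────┘ ├─╴ └───┤ ┌─╴ │
│         │  ↳ → ↓│ │   │
│ ╶───────┴───┬─╴ │ │ ╶─┤
│             │  ↓│ │   │
│ ┌─────┐ ╶─┐ └─┐ │ └───┤
│ │     │   │   │↓│     │
├─┘ ┌─┐ ├─╴ └─┐ │ ├───╴ │
│   │ │ │     │ │↓│↱ → ↓│
│ ╶─┤ │ │ ┌───┘ │ │ ╶─┐ │
│   │ │ │ │     │↓│↑ ↰│↓│
│ ╷ │ ╵ ├─┘ ┌───┘ ├─╴ │ │
│ │ │   │   │  ↓ ↲│↱ ↑│↓│
│ │ └─┐ ╵ ┌─┴─┐ ╶─┘ ┌─┘ │
│ │   │   │   │↳ → ↑│↓ ↲│
│ ├─┐ ├───┘ ╷ ├─┬───┤ ┌─┤
│ │ │ │     │ │ │   │↓│ │
│ ╵ │ ╵ ╶───┤ ╵ │ ╷ ╵ ╵ │
│   │       │   │ │  ↳ B│
└───┴───────┴───┴─┴─────┘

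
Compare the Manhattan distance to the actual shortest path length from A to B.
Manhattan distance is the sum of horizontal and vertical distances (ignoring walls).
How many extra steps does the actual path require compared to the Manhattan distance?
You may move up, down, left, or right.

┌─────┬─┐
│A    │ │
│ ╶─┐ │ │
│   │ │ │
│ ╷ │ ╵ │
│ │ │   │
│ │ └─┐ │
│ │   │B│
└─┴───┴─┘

Manhattan distance: |3 - 0| + |3 - 0| = 6
Actual path length: 6
Extra steps: 6 - 6 = 0

Solution:

┌─────┬─┐
│A → ↓│ │
│ ╶─┐ │ │
│   │↓│ │
│ ╷ │ ╵ │
│ │ │↳ ↓│
│ │ └─┐ │
│ │   │B│
└─┴───┴─┘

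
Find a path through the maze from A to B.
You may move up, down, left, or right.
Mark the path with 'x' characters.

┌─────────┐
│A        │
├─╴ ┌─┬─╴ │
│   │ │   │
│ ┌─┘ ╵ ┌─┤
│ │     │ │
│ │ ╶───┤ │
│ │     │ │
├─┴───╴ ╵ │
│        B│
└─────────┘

Finding the shortest path through the maze:
Path length: 14 steps
Directions: right → right → right → right → down → left → down → left → left → down → right → right → down → right

Solution:

┌─────────┐
│A x x x x│
├─╴ ┌─┬─╴ │
│   │ │x x│
│ ┌─┘ ╵ ┌─┤
│ │x x x│ │
│ │ ╶───┤ │
│ │x x x│ │
├─┴───╴ ╵ │
│      x B│
└─────────┘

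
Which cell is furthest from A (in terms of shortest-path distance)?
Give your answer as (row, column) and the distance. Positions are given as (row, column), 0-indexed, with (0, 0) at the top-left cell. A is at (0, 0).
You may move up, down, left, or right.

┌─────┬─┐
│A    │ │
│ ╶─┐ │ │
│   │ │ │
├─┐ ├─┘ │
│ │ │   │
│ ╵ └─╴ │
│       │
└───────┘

Computing BFS distances from A to all cells:
Furthest cell: (0, 3)
Distance: 9 steps

Path from A to the furthest cell:

┌─────┬─┐
│A    │B│
│ ╶─┐ │ │
│↳ ↓│ │↑│
├─┐ ├─┘ │
│ │↓│  ↑│
│ ╵ └─╴ │
│  ↳ → ↑│
└───────┘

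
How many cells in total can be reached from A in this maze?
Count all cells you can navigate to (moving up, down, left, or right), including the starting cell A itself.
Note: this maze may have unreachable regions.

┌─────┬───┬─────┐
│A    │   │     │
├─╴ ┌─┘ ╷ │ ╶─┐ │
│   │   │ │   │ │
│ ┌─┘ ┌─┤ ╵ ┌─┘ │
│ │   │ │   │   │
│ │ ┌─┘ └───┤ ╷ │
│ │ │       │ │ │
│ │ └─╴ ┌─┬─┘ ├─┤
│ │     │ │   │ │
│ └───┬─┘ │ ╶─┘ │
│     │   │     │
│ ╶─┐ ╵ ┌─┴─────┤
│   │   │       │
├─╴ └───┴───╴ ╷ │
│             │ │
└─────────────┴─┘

Using BFS/flood-fill to find all reachable cells from A:
Maze size: 8 × 8 = 64 total cells
34 cell(s) are walled off and cannot be reached from A.
Reachable cells: 30

Reachable region (· marks reachable cells):

┌─────┬───┬─────┐
│A · ·│   │     │
├─╴ ┌─┘ ╷ │ ╶─┐ │
│· ·│   │ │   │ │
│ ┌─┘ ┌─┤ ╵ ┌─┘ │
│·│   │ │   │   │
│ │ ┌─┘ └───┤ ╷ │
│·│ │       │ │ │
│ │ └─╴ ┌─┬─┘ ├─┤
│·│     │·│   │ │
│ └───┬─┘ │ ╶─┘ │
│· · ·│· ·│     │
│ ╶─┐ ╵ ┌─┴─────┤
│· ·│· ·│· · · ·│
├─╴ └───┴───╴ ╷ │
│· · · · · · ·│·│
└─────────────┴─┘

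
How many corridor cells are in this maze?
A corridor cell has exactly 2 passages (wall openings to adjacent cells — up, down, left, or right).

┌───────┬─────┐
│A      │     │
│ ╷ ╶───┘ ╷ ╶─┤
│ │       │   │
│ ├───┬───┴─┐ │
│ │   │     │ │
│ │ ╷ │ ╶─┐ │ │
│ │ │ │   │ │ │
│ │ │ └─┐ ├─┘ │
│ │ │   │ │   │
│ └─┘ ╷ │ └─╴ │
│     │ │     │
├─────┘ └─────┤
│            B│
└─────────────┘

Counting cells with exactly 2 passages:
Total corridor cells: 37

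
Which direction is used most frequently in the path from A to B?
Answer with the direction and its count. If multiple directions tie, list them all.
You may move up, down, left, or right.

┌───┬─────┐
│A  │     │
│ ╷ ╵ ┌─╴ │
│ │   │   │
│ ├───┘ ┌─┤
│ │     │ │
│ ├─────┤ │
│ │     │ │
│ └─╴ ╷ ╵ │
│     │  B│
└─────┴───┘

Directions: down, down, down, down, right, right, up, right, down, right
Counts: {'down': 5, 'right': 4, 'up': 1}
Most common: down (5 times)

Solution:

┌───┬─────┐
│A  │     │
│ ╷ ╵ ┌─╴ │
│↓│   │   │
│ ├───┘ ┌─┤
│↓│     │ │
│ ├─────┤ │
│↓│  ↱ ↓│ │
│ └─╴ ╷ ╵ │
│↳ → ↑│↳ B│
└─────┴───┘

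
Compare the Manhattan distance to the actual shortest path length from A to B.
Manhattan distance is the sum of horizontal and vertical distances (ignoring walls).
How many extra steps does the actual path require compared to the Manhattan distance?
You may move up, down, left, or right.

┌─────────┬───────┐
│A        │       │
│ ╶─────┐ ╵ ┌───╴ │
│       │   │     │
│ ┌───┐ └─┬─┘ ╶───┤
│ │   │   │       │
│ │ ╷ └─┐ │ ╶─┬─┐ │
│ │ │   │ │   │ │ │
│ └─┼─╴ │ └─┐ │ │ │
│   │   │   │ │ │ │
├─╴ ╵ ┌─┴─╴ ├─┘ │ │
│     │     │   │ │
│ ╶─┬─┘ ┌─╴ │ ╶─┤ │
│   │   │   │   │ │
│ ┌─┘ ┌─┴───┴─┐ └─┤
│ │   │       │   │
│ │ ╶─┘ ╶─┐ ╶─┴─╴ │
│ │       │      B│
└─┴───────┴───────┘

Manhattan distance: |8 - 0| + |8 - 0| = 16
Actual path length: 26
Extra steps: 26 - 16 = 10

Solution:

┌─────────┬───────┐
│A        │       │
│ ╶─────┐ ╵ ┌───╴ │
│↳ → → ↓│   │     │
│ ┌───┐ └─┬─┘ ╶───┤
│ │   │↳ ↓│       │
│ │ ╷ └─┐ │ ╶─┬─┐ │
│ │ │   │↓│   │ │ │
│ └─┼─╴ │ └─┐ │ │ │
│   │   │↳ ↓│ │ │ │
├─╴ ╵ ┌─┴─╴ ├─┘ │ │
│     │↓ ← ↲│   │ │
│ ╶─┬─┘ ┌─╴ │ ╶─┤ │
│   │↓ ↲│   │   │ │
│ ┌─┘ ┌─┴───┴─┐ └─┤
│ │↓ ↲│↱ → ↓  │   │
│ │ ╶─┘ ╶─┐ ╶─┴─╴ │
│ │↳ → ↑  │↳ → → B│
└─┴───────┴───────┘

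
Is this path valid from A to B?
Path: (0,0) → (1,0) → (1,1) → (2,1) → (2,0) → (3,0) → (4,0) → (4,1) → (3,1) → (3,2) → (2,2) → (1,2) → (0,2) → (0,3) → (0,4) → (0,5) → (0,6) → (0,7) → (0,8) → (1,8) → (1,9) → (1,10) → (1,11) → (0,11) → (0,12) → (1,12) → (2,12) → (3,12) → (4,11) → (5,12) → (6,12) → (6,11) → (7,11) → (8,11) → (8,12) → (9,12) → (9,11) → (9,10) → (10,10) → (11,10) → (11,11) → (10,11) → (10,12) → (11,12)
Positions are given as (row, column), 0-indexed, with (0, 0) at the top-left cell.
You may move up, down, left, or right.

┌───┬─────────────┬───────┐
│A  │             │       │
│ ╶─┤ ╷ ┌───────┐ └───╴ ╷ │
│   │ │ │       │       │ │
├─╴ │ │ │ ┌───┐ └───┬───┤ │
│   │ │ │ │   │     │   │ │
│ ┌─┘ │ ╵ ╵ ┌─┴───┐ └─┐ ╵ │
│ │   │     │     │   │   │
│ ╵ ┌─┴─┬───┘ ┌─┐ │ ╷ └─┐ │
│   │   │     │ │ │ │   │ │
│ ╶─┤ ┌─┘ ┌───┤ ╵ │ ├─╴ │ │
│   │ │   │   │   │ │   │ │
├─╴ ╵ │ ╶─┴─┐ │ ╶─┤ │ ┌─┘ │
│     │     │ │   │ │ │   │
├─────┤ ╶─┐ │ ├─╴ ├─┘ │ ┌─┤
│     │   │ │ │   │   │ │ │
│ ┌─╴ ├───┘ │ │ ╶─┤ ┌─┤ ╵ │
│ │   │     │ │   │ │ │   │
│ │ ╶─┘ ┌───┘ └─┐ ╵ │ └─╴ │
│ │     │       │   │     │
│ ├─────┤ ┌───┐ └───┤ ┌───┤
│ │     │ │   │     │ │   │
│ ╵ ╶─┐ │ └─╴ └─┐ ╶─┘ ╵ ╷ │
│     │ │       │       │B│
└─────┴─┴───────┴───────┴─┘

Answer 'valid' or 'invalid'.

Checking path validity:
Result: Invalid move at step 28: cannot move from (3, 12) to (4, 11).

invalid

Correct solution:

┌───┬─────────────┬───────┐
│A  │↱ → → → → → ↓│    ↱ ↓│
│ ╶─┤ ╷ ┌───────┐ └───╴ ╷ │
│↳ ↓│↑│ │       │↳ → → ↑│↓│
├─╴ │ │ │ ┌───┐ └───┬───┤ │
│↓ ↲│↑│ │ │   │     │   │↓│
│ ┌─┘ │ ╵ ╵ ┌─┴───┐ └─┐ ╵ │
│↓│↱ ↑│     │     │   │  ↓│
│ ╵ ┌─┴─┬───┘ ┌─┐ │ ╷ └─┐ │
│↳ ↑│   │     │ │ │ │   │↓│
│ ╶─┤ ┌─┘ ┌───┤ ╵ │ ├─╴ │ │
│   │ │   │   │   │ │   │↓│
├─╴ ╵ │ ╶─┴─┐ │ ╶─┤ │ ┌─┘ │
│     │     │ │   │ │ │↓ ↲│
├─────┤ ╶─┐ │ ├─╴ ├─┘ │ ┌─┤
│     │   │ │ │   │   │↓│ │
│ ┌─╴ ├───┘ │ │ ╶─┤ ┌─┤ ╵ │
│ │   │     │ │   │ │ │↳ ↓│
│ │ ╶─┘ ┌───┘ └─┐ ╵ │ └─╴ │
│ │     │       │   │↓ ← ↲│
│ ├─────┤ ┌───┐ └───┤ ┌───┤
│ │     │ │   │     │↓│↱ ↓│
│ ╵ ╶─┐ │ └─╴ └─┐ ╶─┘ ╵ ╷ │
│     │ │       │    ↳ ↑│B│
└─────┴─┴───────┴───────┴─┘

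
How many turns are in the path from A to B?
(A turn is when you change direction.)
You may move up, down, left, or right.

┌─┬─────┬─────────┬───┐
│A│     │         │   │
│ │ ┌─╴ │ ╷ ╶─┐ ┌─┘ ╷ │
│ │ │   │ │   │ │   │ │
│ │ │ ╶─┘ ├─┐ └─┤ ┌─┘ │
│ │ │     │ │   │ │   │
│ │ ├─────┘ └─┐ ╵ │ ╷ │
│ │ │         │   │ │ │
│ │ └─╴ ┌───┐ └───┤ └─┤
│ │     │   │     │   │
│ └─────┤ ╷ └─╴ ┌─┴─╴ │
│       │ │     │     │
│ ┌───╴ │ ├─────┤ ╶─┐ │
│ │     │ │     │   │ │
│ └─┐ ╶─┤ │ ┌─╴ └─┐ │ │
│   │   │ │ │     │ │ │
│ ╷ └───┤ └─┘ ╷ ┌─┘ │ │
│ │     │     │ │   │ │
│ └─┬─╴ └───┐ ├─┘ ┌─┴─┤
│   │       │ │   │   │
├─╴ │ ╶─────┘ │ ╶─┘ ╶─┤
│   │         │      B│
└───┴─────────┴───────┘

Directions: down, down, down, down, down, down, down, right, down, right, right, down, left, down, right, right, right, right, up, up, left, left, up, up, up, up, right, down, right, right, up, left, up, left, left, left, down, left, left, up, up, up, up, right, right, down, left, down, right, right, up, up, right, down, right, down, right, down, right, up, up, right, up, right, down, down, left, down, down, right, down, left, left, down, right, down, down, left, down, left, down, right, right, right
Number of turns: 51

Solution:

┌─┬─────┬─────────┬───┐
│A│↱ → ↓│↱ ↓      │↱ ↓│
│ │ ┌─╴ │ ╷ ╶─┐ ┌─┘ ╷ │
│↓│↑│↓ ↲│↑│↳ ↓│ │↱ ↑│↓│
│ │ │ ╶─┘ ├─┐ └─┤ ┌─┘ │
│↓│↑│↳ → ↑│ │↳ ↓│↑│↓ ↲│
│ │ ├─────┘ └─┐ ╵ │ ╷ │
│↓│↑│  ↓ ← ← ↰│↳ ↑│↓│ │
│ │ └─╴ ┌───┐ └───┤ └─┤
│↓│↑ ← ↲│↱ ↓│↑ ↰  │↳ ↓│
│ └─────┤ ╷ └─╴ ┌─┴─╴ │
│↓      │↑│↳ → ↑│↓ ← ↲│
│ ┌───╴ │ ├─────┤ ╶─┐ │
│↓│     │↑│     │↳ ↓│ │
│ └─┐ ╶─┤ │ ┌─╴ └─┐ │ │
│↳ ↓│   │↑│ │     │↓│ │
│ ╷ └───┤ └─┘ ╷ ┌─┘ │ │
│ │↳ → ↓│↑ ← ↰│ │↓ ↲│ │
│ └─┬─╴ └───┐ ├─┘ ┌─┴─┤
│   │↓ ↲    │↑│↓ ↲│   │
├─╴ │ ╶─────┘ │ ╶─┘ ╶─┤
│   │↳ → → → ↑│↳ → → B│
└───┴─────────┴───────┘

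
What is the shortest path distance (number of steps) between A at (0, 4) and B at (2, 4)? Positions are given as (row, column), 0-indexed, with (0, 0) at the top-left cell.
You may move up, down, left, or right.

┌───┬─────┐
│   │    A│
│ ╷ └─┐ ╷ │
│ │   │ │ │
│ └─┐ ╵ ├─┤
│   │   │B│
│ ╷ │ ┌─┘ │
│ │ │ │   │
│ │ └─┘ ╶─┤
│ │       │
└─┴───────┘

Finding path from (0, 4) to (2, 4):
Path: (0,4) → (0,3) → (1,3) → (2,3) → (2,2) → (1,2) → (1,1) → (0,1) → (0,0) → (1,0) → (2,0) → (2,1) → (3,1) → (4,1) → (4,2) → (4,3) → (3,3) → (3,4) → (2,4)
Distance: 18 steps

Solution:

┌───┬─────┐
│↓ ↰│  ↓ A│
│ ╷ └─┐ ╷ │
│↓│↑ ↰│↓│ │
│ └─┐ ╵ ├─┤
│↳ ↓│↑ ↲│B│
│ ╷ │ ┌─┘ │
│ │↓│ │↱ ↑│
│ │ └─┘ ╶─┤
│ │↳ → ↑  │
└─┴───────┘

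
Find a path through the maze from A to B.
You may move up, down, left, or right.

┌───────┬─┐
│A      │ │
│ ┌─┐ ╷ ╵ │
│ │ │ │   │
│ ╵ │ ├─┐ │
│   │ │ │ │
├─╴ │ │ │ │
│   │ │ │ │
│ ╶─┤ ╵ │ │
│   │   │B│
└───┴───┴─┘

Finding the shortest path through the maze:
Path length: 8 steps
Directions: right → right → right → down → right → down → down → down

Solution:

┌───────┬─┐
│A → → ↓│ │
│ ┌─┐ ╷ ╵ │
│ │ │ │↳ ↓│
│ ╵ │ ├─┐ │
│   │ │ │↓│
├─╴ │ │ │ │
│   │ │ │↓│
│ ╶─┤ ╵ │ │
│   │   │B│
└───┴───┴─┘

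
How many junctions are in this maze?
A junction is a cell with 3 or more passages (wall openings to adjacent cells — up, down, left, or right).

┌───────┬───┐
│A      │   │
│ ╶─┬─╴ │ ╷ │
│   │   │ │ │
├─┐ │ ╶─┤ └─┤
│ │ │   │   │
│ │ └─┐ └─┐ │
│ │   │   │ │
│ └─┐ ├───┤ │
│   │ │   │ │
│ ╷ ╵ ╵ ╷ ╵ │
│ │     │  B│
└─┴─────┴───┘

Checking each cell for number of passages:

Junctions found (3+ passages):
  (4, 0): 3 passages
  (5, 2): 3 passages
Total junctions: 2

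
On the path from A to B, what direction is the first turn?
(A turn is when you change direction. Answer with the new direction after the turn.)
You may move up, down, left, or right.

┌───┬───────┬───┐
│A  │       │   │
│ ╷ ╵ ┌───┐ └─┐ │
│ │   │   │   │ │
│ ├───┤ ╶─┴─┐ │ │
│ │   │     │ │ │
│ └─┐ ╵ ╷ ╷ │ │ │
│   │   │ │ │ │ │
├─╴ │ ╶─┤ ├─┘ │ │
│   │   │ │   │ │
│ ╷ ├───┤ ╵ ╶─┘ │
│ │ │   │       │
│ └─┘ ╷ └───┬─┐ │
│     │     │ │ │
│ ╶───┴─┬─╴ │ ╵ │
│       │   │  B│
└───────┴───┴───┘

Directions: right, down, right, up, right, right, right, down, right, down, down, down, left, down, right, right, down, down
First turn direction: down

Solution:

┌───┬───────┬───┐
│A ↓│↱ → → ↓│   │
│ ╷ ╵ ┌───┐ └─┐ │
│ │↳ ↑│   │↳ ↓│ │
│ ├───┤ ╶─┴─┐ │ │
│ │   │     │↓│ │
│ └─┐ ╵ ╷ ╷ │ │ │
│   │   │ │ │↓│ │
├─╴ │ ╶─┤ ├─┘ │ │
│   │   │ │↓ ↲│ │
│ ╷ ├───┤ ╵ ╶─┘ │
│ │ │   │  ↳ → ↓│
│ └─┘ ╷ └───┬─┐ │
│     │     │ │↓│
│ ╶───┴─┬─╴ │ ╵ │
│       │   │  B│
└───────┴───┴───┘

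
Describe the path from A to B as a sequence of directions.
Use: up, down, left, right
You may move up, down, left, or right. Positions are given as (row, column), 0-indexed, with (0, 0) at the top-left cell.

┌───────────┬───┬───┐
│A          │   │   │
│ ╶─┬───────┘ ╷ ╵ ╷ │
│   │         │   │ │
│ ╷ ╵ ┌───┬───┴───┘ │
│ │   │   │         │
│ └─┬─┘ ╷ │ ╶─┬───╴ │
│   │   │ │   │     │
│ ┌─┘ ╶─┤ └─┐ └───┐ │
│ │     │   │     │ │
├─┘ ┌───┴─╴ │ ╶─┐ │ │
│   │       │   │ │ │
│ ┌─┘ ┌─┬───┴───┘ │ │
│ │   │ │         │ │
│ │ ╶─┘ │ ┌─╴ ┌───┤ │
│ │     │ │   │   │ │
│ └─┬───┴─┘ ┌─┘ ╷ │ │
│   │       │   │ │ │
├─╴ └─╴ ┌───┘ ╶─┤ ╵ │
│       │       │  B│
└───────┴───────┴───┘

Finding the path and converting it to directions:
Path through cells: (0,0) → (1,0) → (1,1) → (2,1) → (2,2) → (1,2) → (1,3) → (1,4) → (1,5) → (1,6) → (0,6) → (0,7) → (1,7) → (1,8) → (0,8) → (0,9) → (1,9) → (2,9) → (3,9) → (4,9) → (5,9) → (6,9) → (7,9) → (8,9) → (9,9)
Directions: down, right, down, right, up, right, right, right, right, up, right, down, right, up, right, down, down, down, down, down, down, down, down, down

Solution:

┌───────────┬───┬───┐
│A          │↱ ↓│↱ ↓│
│ ╶─┬───────┘ ╷ ╵ ╷ │
│↳ ↓│↱ → → → ↑│↳ ↑│↓│
│ ╷ ╵ ┌───┬───┴───┘ │
│ │↳ ↑│   │        ↓│
│ └─┬─┘ ╷ │ ╶─┬───╴ │
│   │   │ │   │    ↓│
│ ┌─┘ ╶─┤ └─┐ └───┐ │
│ │     │   │     │↓│
├─┘ ┌───┴─╴ │ ╶─┐ │ │
│   │       │   │ │↓│
│ ┌─┘ ┌─┬───┴───┘ │ │
│ │   │ │         │↓│
│ │ ╶─┘ │ ┌─╴ ┌───┤ │
│ │     │ │   │   │↓│
│ └─┬───┴─┘ ┌─┘ ╷ │ │
│   │       │   │ │↓│
├─╴ └─╴ ┌───┘ ╶─┤ ╵ │
│       │       │  B│
└───────┴───────┴───┘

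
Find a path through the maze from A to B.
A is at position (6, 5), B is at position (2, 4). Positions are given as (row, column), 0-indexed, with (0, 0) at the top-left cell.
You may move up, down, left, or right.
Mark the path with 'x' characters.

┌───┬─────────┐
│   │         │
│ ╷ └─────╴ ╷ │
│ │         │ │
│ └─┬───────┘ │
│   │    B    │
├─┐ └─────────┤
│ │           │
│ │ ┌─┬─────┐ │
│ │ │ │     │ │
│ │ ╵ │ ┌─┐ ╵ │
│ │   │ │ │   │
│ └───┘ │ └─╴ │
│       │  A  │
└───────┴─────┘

Finding the shortest path from (6, 5) to (2, 4):
Path length: 25 steps
Directions: right → up → up → up → left → left → left → left → left → up → left → up → up → right → down → right → right → right → right → up → right → down → down → left → left

Solution:

┌───┬─────────┐
│x x│      x x│
│ ╷ └─────╴ ╷ │
│x│x x x x x│x│
│ └─┬───────┘ │
│x x│    B x x│
├─┐ └─────────┤
│ │x x x x x x│
│ │ ┌─┬─────┐ │
│ │ │ │     │x│
│ │ ╵ │ ┌─┐ ╵ │
│ │   │ │ │  x│
│ └───┘ │ └─╴ │
│       │  A x│
└───────┴─────┘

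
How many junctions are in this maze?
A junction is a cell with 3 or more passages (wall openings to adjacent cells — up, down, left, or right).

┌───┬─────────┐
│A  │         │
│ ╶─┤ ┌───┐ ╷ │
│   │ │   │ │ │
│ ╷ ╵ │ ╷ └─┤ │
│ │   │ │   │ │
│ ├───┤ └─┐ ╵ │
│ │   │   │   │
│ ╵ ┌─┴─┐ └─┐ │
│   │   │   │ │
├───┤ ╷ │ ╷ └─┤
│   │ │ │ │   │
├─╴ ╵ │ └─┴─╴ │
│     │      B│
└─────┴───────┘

Checking each cell for number of passages:

Junctions found (3+ passages):
  (0, 5): 3 passages
  (1, 0): 3 passages
  (3, 6): 3 passages
  (4, 4): 3 passages
  (6, 1): 3 passages
Total junctions: 5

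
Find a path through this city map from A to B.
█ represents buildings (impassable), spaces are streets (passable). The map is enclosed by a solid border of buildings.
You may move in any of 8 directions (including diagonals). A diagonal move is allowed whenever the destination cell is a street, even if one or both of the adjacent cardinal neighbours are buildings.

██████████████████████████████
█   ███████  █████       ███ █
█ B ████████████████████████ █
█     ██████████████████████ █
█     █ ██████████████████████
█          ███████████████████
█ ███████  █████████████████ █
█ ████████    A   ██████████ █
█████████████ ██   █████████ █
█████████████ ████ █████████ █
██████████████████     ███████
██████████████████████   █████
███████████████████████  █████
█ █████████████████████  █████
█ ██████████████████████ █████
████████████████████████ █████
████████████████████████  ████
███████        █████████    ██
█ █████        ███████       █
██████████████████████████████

Finding the shortest path from A to B:
Movement: 8-directional
Path length: 12 steps
Directions: left → left → left → left → up-left → up-left → left → left → left → up-left → up-left → up-left

Solution:

██████████████████████████████
█   ███████  █████       ███ █
█ B ████████████████████████ █
█  ↖  ██████████████████████ █
█   ↖ █ ██████████████████████
█    ↖←←←  ███████████████████
█ ███████↖ █████████████████ █
█ ████████↖←←←A   ██████████ █
█████████████ ██   █████████ █
█████████████ ████ █████████ █
██████████████████     ███████
██████████████████████   █████
███████████████████████  █████
█ █████████████████████  █████
█ ██████████████████████ █████
████████████████████████ █████
████████████████████████  ████
███████        █████████    ██
█ █████        ███████       █
██████████████████████████████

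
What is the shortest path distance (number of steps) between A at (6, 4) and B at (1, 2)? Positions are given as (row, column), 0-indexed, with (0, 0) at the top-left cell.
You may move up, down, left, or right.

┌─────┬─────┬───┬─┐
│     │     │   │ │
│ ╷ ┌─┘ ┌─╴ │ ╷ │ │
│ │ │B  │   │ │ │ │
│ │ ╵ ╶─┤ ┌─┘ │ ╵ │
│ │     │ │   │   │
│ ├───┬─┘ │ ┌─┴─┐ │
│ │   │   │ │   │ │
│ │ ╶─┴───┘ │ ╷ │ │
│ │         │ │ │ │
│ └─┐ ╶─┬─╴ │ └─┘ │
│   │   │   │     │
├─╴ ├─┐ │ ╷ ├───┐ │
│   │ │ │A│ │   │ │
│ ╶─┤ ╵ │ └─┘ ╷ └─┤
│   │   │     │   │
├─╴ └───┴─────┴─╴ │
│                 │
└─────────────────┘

Finding path from (6, 4) to (1, 2):
Path: (6,4) → (7,4) → (7,5) → (7,6) → (6,6) → (6,7) → (7,7) → (7,8) → (8,8) → (8,7) → (8,6) → (8,5) → (8,4) → (8,3) → (8,2) → (8,1) → (7,1) → (7,0) → (6,0) → (6,1) → (5,1) → (5,0) → (4,0) → (3,0) → (2,0) → (1,0) → (0,0) → (0,1) → (1,1) → (2,1) → (2,2) → (1,2)
Distance: 31 steps

Solution:

┌─────┬─────┬───┬─┐
│↱ ↓  │     │   │ │
│ ╷ ┌─┘ ┌─╴ │ ╷ │ │
│↑│↓│B  │   │ │ │ │
│ │ ╵ ╶─┤ ┌─┘ │ ╵ │
│↑│↳ ↑  │ │   │   │
│ ├───┬─┘ │ ┌─┴─┐ │
│↑│   │   │ │   │ │
│ │ ╶─┴───┘ │ ╷ │ │
│↑│         │ │ │ │
│ └─┐ ╶─┬─╴ │ └─┘ │
│↑ ↰│   │   │     │
├─╴ ├─┐ │ ╷ ├───┐ │
│↱ ↑│ │ │A│ │↱ ↓│ │
│ ╶─┤ ╵ │ └─┘ ╷ └─┤
│↑ ↰│   │↳ → ↑│↳ ↓│
├─╴ └───┴─────┴─╴ │
│  ↑ ← ← ← ← ← ← ↲│
└─────────────────┘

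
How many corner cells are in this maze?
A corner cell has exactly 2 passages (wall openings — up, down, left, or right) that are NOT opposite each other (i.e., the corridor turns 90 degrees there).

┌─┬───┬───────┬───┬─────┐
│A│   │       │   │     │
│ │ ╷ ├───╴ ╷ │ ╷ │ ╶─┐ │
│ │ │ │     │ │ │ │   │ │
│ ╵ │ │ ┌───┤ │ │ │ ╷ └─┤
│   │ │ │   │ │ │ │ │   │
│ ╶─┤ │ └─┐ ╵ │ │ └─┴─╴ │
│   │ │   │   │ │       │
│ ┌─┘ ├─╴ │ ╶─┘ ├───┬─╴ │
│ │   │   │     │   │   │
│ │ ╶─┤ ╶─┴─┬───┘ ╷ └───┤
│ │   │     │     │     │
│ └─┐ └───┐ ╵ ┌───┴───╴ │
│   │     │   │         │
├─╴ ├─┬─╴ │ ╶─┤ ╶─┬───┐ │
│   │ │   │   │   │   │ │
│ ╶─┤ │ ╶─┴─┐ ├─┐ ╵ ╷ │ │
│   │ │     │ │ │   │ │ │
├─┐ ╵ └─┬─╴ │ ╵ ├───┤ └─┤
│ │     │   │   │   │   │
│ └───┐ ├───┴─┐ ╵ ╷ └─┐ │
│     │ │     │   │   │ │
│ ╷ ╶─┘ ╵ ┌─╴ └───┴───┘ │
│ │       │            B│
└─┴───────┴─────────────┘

Counting corner cells (2 non-opposite passages):
Total corners: 73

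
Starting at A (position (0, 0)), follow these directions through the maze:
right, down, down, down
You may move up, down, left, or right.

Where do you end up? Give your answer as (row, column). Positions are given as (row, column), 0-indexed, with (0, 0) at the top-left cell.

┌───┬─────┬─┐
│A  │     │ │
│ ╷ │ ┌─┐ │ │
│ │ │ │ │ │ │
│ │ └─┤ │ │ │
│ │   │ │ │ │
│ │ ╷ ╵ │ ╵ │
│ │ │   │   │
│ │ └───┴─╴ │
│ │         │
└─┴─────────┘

Following directions step by step:
Start: (0, 0)
  right: (0, 0) → (0, 1)
  down: (0, 1) → (1, 1)
  down: (1, 1) → (2, 1)
  down: (2, 1) → (3, 1)
Final position: (3, 1)

Path taken:

┌───┬─────┬─┐
│A ↓│     │ │
│ ╷ │ ┌─┐ │ │
│ │↓│ │ │ │ │
│ │ └─┤ │ │ │
│ │↓  │ │ │ │
│ │ ╷ ╵ │ ╵ │
│ │B│   │   │
│ │ └───┴─╴ │
│ │         │
└─┴─────────┘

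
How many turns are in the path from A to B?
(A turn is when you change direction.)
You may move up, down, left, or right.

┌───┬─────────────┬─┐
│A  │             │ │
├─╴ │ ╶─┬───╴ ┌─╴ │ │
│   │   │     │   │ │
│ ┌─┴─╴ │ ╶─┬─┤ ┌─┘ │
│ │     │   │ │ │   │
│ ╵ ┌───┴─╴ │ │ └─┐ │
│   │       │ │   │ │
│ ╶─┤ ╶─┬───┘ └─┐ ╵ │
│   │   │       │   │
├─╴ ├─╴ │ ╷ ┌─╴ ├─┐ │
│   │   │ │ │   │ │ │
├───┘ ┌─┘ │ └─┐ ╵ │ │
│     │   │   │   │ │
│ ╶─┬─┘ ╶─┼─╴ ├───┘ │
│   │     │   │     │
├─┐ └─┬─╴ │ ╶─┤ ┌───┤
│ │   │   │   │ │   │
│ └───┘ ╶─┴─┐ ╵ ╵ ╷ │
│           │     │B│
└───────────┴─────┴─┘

Directions: right, down, left, down, down, right, up, right, right, up, left, up, right, right, right, right, right, right, down, left, down, down, right, down, right, down, down, down, left, left, down, down, right, up, right, down
Number of turns: 23

Solution:

┌───┬─────────────┬─┐
│A ↓│↱ → → → → → ↓│ │
├─╴ │ ╶─┬───╴ ┌─╴ │ │
│↓ ↲│↑ ↰│     │↓ ↲│ │
│ ┌─┴─╴ │ ╶─┬─┤ ┌─┘ │
│↓│↱ → ↑│   │ │↓│   │
│ ╵ ┌───┴─╴ │ │ └─┐ │
│↳ ↑│       │ │↳ ↓│ │
│ ╶─┤ ╶─┬───┘ └─┐ ╵ │
│   │   │       │↳ ↓│
├─╴ ├─╴ │ ╷ ┌─╴ ├─┐ │
│   │   │ │ │   │ │↓│
├───┘ ┌─┘ │ └─┐ ╵ │ │
│     │   │   │   │↓│
│ ╶─┬─┘ ╶─┼─╴ ├───┘ │
│   │     │   │↓ ← ↲│
├─┐ └─┬─╴ │ ╶─┤ ┌───┤
│ │   │   │   │↓│↱ ↓│
│ └───┘ ╶─┴─┐ ╵ ╵ ╷ │
│           │  ↳ ↑│B│
└───────────┴─────┴─┘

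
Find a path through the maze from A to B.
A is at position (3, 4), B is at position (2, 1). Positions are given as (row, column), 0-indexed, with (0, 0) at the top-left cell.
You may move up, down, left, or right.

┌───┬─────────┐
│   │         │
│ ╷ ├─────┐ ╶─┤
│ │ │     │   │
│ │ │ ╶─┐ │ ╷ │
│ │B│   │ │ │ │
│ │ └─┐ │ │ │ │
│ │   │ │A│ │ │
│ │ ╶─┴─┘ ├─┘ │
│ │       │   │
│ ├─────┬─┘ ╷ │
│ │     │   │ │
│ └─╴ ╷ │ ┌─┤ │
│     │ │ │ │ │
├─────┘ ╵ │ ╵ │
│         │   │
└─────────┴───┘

Finding the shortest path from (3, 4) to (2, 1):
Path length: 6 steps
Directions: down → left → left → left → up → up

Solution:

┌───┬─────────┐
│   │         │
│ ╷ ├─────┐ ╶─┤
│ │ │     │   │
│ │ │ ╶─┐ │ ╷ │
│ │B│   │ │ │ │
│ │ └─┐ │ │ │ │
│ │↑  │ │A│ │ │
│ │ ╶─┴─┘ ├─┘ │
│ │↑ ← ← ↲│   │
│ ├─────┬─┘ ╷ │
│ │     │   │ │
│ └─╴ ╷ │ ┌─┤ │
│     │ │ │ │ │
├─────┘ ╵ │ ╵ │
│         │   │
└─────────┴───┘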